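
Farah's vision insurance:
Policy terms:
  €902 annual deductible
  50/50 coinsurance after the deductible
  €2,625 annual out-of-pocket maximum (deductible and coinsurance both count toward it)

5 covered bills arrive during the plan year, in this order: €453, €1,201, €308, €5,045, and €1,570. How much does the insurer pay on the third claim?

€154

Claim 1 — €453: all of it applies to the deductible. Member pays €453; OOP now €453. Plan pays €453 − €453 = €0.
Claim 2 — €1,201: deductible takes €449, €752 remains; coinsurance €752 × 50% = €376. Member owes €825 (running OOP €1,278). Insurer: €1,201 − €825 = €376.
Claim 3 — €308: deductible met; 50% of €308 = €154. Member pays €154; OOP now €1,432. Insurer: €308 − €154 = €154.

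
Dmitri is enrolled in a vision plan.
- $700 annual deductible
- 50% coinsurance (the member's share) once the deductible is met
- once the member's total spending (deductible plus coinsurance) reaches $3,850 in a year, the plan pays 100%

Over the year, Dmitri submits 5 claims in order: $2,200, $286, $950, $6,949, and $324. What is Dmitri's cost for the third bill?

Claim 1 ($2,200): deductible takes $700, $1,500 remains; coinsurance $1,500 × 50% = $750. Cost to member: $1,450. OOP to date $1,450.
Claim 2 ($286): deductible already satisfied, so member's share is 50% × $286 = $143. Member pays $143; OOP now $1,593.
Claim 3 ($950): deductible already satisfied, so member's share is 50% × $950 = $475. Cost to member: $475. OOP to date $2,068.

$475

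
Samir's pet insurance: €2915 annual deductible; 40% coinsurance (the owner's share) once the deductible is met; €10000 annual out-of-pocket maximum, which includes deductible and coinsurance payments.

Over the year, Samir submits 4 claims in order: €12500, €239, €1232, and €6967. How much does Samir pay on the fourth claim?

Bill 1, €12500: €2915 finishes the deductible; €9585 goes to coinsurance; owner's 40% is €3834. Cost to owner: €6749. OOP to date €6749.
Bill 2, €239: 40% coinsurance on €239 = €95.60. Owner owes €95.60 (running OOP €6844.60).
Bill 3, €1232: 40% coinsurance on €1232 = €492.80. Cost to owner: €492.80. OOP to date €7337.40.
Bill 4, €6967: 40% coinsurance on €6967 = €2786.80. That would push OOP to €10124.20, over the €10000 cap, so owner pays €10000 − €7337.40 = €2662.60.

€2662.60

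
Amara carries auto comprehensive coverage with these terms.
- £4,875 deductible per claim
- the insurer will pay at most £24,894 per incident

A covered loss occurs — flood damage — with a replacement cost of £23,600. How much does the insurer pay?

£18,725

Subtract the deductible: £23,600 − £4,875 = £18,725.
£18,725 ≤ £24,894, so the limit doesn't bind; insurer pays £18,725.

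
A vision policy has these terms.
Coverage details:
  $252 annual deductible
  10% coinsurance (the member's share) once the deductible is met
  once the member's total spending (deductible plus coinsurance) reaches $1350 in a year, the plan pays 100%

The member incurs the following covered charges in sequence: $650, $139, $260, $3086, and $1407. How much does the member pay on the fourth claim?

$308.60

#1 ($650): $252 to deductible, leaving $398; coinsurance $398 × 10% = $39.80. Cost to member: $291.80. OOP to date $291.80.
#2 ($139): deductible already satisfied, so member's share is 10% × $139 = $13.90. Member pays $13.90; OOP now $305.70.
#3 ($260): deductible already satisfied, so member's share is 10% × $260 = $26. Cost to member: $26. OOP to date $331.70.
#4 ($3086): deductible met; 10% of $3086 = $308.60. Member pays $308.60; OOP now $640.30.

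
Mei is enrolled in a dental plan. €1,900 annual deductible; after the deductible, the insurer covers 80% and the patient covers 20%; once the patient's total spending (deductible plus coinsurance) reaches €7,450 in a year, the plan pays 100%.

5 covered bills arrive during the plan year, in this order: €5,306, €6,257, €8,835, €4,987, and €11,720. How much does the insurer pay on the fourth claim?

Bill 1, €5,306: deductible takes €1,900, €3,406 remains; patient's 20% is €681.20. Patient owes €2,581.20 (running OOP €2,581.20). Insurer: €5,306 − €2,581.20 = €2,724.80.
Bill 2, €6,257: deductible met; 20% of €6,257 = €1,251.40. Cost to patient: €1,251.40. OOP to date €3,832.60. Insurer: €6,257 − €1,251.40 = €5,005.60.
Bill 3, €8,835: deductible already satisfied, so patient's share is 20% × €8,835 = €1,767. Patient pays €1,767; OOP now €5,599.60. Insurer: €8,835 − €1,767 = €7,068.
Bill 4, €4,987: deductible met; 20% of €4,987 = €997.40. Patient owes €997.40 (running OOP €6,597). Insurer: €4,987 − €997.40 = €3,989.60.

€3,989.60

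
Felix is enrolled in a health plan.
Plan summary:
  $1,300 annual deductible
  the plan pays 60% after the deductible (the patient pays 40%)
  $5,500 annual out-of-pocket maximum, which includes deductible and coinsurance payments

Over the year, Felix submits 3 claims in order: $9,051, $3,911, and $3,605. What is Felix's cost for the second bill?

Claim 1 — $9,051: $1,300 finishes the deductible; $7,751 goes to coinsurance; coinsurance $7,751 × 40% = $3,100.40. Cost to patient: $4,400.40. OOP to date $4,400.40.
Claim 2 — $3,911: 40% coinsurance on $3,911 = $1,564.40. That would push OOP to $5,964.80, over the $5,500 cap, so patient pays $5,500 − $4,400.40 = $1,099.60.

$1,099.60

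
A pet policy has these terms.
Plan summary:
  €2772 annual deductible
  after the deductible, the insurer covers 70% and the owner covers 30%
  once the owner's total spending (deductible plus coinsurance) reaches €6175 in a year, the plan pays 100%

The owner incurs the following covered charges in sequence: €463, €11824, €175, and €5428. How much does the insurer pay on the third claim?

#1 (€463): entire amount goes to the deductible. Owner owes €463 (running OOP €463). Plan pays €463 − €463 = €0.
#2 (€11824): €2309 to deductible, leaving €9515; owner's 30% is €2854.50. Owner owes €5163.50 (running OOP €5626.50). Plan pays €11824 − €5163.50 = €6660.50.
#3 (€175): deductible already satisfied, so owner's share is 30% × €175 = €52.50. Owner owes €52.50 (running OOP €5679). Insurer: €175 − €52.50 = €122.50.

€122.50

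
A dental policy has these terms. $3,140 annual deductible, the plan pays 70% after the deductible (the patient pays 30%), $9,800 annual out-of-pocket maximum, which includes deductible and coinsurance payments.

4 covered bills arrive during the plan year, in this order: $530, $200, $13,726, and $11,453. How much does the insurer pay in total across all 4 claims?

$16,109

#1 ($530): all of it applies to the deductible. Patient pays $530; OOP now $530. Plan pays $530 − $530 = $0.
#2 ($200): all of it applies to the deductible. Patient pays $200; OOP now $730. Insurer: $200 − $200 = $0.
#3 ($13,726): deductible takes $2,410, $11,316 remains; 30% of $11,316 = $3,394.80. Patient pays $5,804.80; OOP now $6,534.80. Insurer: $13,726 − $5,804.80 = $7,921.20.
#4 ($11,453): deductible already satisfied, so patient's share is 30% × $11,453 = $3,435.90. That would push OOP to $9,970.70, over the $9,800 cap, so patient pays $9,800 − $6,534.80 = $3,265.20. Insurer: $11,453 − $3,265.20 = $8,187.80.
Insurer total = bills − patient's total = $25,909 − $9,800 = $16,109.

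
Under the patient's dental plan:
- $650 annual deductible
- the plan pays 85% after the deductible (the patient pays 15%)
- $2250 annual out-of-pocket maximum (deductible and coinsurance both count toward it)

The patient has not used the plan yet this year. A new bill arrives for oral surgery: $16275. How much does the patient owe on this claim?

Nothing has been paid toward the $650 deductible, so the first $650 of this charge is applied there.
The remaining $15625 (= $16275 − $650) moves to coinsurance.
Patient's 15% share of $15625 is $2343.75.
Patient responsibility before any cap: $650 + $2343.75 = $2993.75.
That would bring total out-of-pocket to $2993.75, past the $2250 cap. The patient is capped at $2250 − $0 = $2250 on this claim.

$2250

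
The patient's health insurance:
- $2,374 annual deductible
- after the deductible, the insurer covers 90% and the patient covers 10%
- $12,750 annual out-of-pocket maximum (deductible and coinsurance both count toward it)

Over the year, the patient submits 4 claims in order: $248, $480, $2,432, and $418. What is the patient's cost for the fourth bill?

Bill 1, $248: fully absorbed by the deductible. Patient pays $248; OOP now $248.
Bill 2, $480: fully absorbed by the deductible. Patient owes $480 (running OOP $728).
Bill 3, $2,432: $1,646 finishes the deductible; $786 goes to coinsurance; 10% of $786 = $78.60. Patient owes $1,724.60 (running OOP $2,452.60).
Bill 4, $418: deductible met; 10% of $418 = $41.80. Patient pays $41.80; OOP now $2,494.40.

$41.80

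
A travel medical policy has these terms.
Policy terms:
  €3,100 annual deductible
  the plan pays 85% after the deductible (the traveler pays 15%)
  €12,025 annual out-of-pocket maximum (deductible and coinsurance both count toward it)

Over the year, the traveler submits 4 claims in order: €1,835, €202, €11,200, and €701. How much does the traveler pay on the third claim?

€2,583.55

Claim 1 (€1,835): entire amount goes to the deductible. Cost to traveler: €1,835. OOP to date €1,835.
Claim 2 (€202): fully absorbed by the deductible. Traveler owes €202 (running OOP €2,037).
Claim 3 (€11,200): €1,063 finishes the deductible; €10,137 goes to coinsurance; coinsurance €10,137 × 15% = €1,520.55. Traveler pays €2,583.55; OOP now €4,620.55.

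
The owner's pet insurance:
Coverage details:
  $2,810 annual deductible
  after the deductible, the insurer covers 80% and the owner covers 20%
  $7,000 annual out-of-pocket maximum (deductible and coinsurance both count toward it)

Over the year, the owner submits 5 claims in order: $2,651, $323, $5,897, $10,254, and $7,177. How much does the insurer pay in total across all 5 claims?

$19,302

Bill 1, $2,651: entire amount goes to the deductible. Owner pays $2,651; OOP now $2,651. Insurer: $2,651 − $2,651 = $0.
Bill 2, $323: $159 finishes the deductible; $164 goes to coinsurance; owner's 20% is $32.80. Owner pays $191.80; OOP now $2,842.80. Insurer: $323 − $191.80 = $131.20.
Bill 3, $5,897: 20% coinsurance on $5,897 = $1,179.40. Owner owes $1,179.40 (running OOP $4,022.20). Plan pays $5,897 − $1,179.40 = $4,717.60.
Bill 4, $10,254: 20% coinsurance on $10,254 = $2,050.80. Owner pays $2,050.80; OOP now $6,073. Insurer: $10,254 − $2,050.80 = $8,203.20.
Bill 5, $7,177: deductible met; 20% of $7,177 = $1,435.40. OOP would hit $7,508.40 > $7,000, so the cap limits the owner to $7,000 − $6,073 = $927. Insurer: $7,177 − $927 = $6,250.
Insurer total = bills − owner's total = $26,302 − $7,000 = $19,302.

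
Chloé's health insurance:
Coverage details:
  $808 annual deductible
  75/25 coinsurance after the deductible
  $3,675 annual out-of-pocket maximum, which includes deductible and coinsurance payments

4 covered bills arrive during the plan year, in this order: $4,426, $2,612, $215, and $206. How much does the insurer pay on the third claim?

Bill 1, $4,426: $808 to deductible, leaving $3,618; 25% of $3,618 = $904.50. Patient pays $1,712.50; OOP now $1,712.50. Plan pays $4,426 − $1,712.50 = $2,713.50.
Bill 2, $2,612: deductible met; 25% of $2,612 = $653. Cost to patient: $653. OOP to date $2,365.50. Plan pays $2,612 − $653 = $1,959.
Bill 3, $215: deductible met; 25% of $215 = $53.75. Cost to patient: $53.75. OOP to date $2,419.25. Insurer: $215 − $53.75 = $161.25.

$161.25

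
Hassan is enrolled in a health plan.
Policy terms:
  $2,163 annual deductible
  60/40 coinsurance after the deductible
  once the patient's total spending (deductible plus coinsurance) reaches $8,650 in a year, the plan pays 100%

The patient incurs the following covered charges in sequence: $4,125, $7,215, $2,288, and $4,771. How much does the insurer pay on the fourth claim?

#1 ($4,125): $2,163 to deductible, leaving $1,962; coinsurance $1,962 × 40% = $784.80. Patient owes $2,947.80 (running OOP $2,947.80). Insurer: $4,125 − $2,947.80 = $1,177.20.
#2 ($7,215): deductible already satisfied, so patient's share is 40% × $7,215 = $2,886. Patient owes $2,886 (running OOP $5,833.80). Plan pays $7,215 − $2,886 = $4,329.
#3 ($2,288): deductible already satisfied, so patient's share is 40% × $2,288 = $915.20. Cost to patient: $915.20. OOP to date $6,749. Insurer: $2,288 − $915.20 = $1,372.80.
#4 ($4,771): 40% coinsurance on $4,771 = $1,908.40. That would push OOP to $8,657.40, over the $8,650 cap, so patient pays $8,650 − $6,749 = $1,901. Insurer: $4,771 − $1,901 = $2,870.

$2,870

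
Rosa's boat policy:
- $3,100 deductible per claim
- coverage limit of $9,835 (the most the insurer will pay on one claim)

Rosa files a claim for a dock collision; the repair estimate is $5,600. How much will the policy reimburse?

Less the $3,100 deductible: $5,600 − $3,100 = $2,500.
$2,500 is within the $9,835 limit, so the insurer pays $2,500.

$2,500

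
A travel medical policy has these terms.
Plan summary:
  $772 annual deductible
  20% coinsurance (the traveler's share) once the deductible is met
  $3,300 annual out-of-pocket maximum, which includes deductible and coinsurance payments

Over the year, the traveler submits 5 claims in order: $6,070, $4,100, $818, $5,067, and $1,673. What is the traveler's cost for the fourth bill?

$484.80

Claim 1 ($6,070): $772 finishes the deductible; $5,298 goes to coinsurance; traveler's 20% is $1,059.60. Cost to traveler: $1,831.60. OOP to date $1,831.60.
Claim 2 ($4,100): deductible already satisfied, so traveler's share is 20% × $4,100 = $820. Traveler pays $820; OOP now $2,651.60.
Claim 3 ($818): 20% coinsurance on $818 = $163.60. Cost to traveler: $163.60. OOP to date $2,815.20.
Claim 4 ($5,067): deductible already satisfied, so traveler's share is 20% × $5,067 = $1,013.40. Adding that to $2,815.20 gives $3,828.60, past the $3,300 cap; traveler pays only $3,300 − $2,815.20 = $484.80.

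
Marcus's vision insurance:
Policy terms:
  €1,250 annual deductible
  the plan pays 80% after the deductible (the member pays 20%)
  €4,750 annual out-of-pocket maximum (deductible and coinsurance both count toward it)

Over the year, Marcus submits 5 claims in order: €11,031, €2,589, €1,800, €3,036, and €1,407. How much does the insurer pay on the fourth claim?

Claim 1 — €11,031: €1,250 to deductible, leaving €9,781; 20% of €9,781 = €1,956.20. Member pays €3,206.20; OOP now €3,206.20. Insurer: €11,031 − €3,206.20 = €7,824.80.
Claim 2 — €2,589: 20% coinsurance on €2,589 = €517.80. Cost to member: €517.80. OOP to date €3,724. Plan pays €2,589 − €517.80 = €2,071.20.
Claim 3 — €1,800: 20% coinsurance on €1,800 = €360. Member pays €360; OOP now €4,084. Insurer: €1,800 − €360 = €1,440.
Claim 4 — €3,036: deductible already satisfied, so member's share is 20% × €3,036 = €607.20. Member pays €607.20; OOP now €4,691.20. Insurer: €3,036 − €607.20 = €2,428.80.

€2,428.80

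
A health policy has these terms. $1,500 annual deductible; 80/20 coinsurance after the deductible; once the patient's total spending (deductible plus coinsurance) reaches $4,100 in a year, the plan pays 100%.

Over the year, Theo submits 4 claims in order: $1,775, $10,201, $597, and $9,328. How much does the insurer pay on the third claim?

Claim 1 ($1,775): $1,500 to deductible, leaving $275; 20% of $275 = $55. Patient pays $1,555; OOP now $1,555. Plan pays $1,775 − $1,555 = $220.
Claim 2 ($10,201): 20% coinsurance on $10,201 = $2,040.20. Patient owes $2,040.20 (running OOP $3,595.20). Plan pays $10,201 − $2,040.20 = $8,160.80.
Claim 3 ($597): deductible met; 20% of $597 = $119.40. Patient pays $119.40; OOP now $3,714.60. Plan pays $597 − $119.40 = $477.60.

$477.60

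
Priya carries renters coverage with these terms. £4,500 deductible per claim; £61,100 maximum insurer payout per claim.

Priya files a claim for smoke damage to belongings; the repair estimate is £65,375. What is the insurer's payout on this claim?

Subtract the deductible: £65,375 − £4,500 = £60,875.
That's under the £61,100 cap, so the insurer reimburses the full £60,875.

£60,875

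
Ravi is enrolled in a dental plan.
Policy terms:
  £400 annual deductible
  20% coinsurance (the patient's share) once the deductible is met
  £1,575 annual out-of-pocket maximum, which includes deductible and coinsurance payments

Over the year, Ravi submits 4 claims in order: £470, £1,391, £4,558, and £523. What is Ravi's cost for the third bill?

Claim 1 (£470): deductible takes £400, £70 remains; 20% of £70 = £14. Patient pays £414; OOP now £414.
Claim 2 (£1,391): deductible already satisfied, so patient's share is 20% × £1,391 = £278.20. Patient pays £278.20; OOP now £692.20.
Claim 3 (£4,558): 20% coinsurance on £4,558 = £911.60. That would push OOP to £1,603.80, over the £1,575 cap, so patient pays £1,575 − £692.20 = £882.80.

£882.80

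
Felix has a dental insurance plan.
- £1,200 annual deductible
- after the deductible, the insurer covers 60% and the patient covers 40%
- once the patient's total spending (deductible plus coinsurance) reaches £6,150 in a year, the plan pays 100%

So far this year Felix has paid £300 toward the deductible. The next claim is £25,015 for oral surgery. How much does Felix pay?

Deductible still to meet: £1,200 − £300 = £900.
After the £900 deductible portion, £25,015 − £900 = £24,115 is subject to coinsurance.
Coinsurance: £24,115 × 40% = £9,646.
That puts the patient's cost at £900 + £9,646 = £10,546 before any cap.
Adding £10,546 to the £300 already spent would give £10,846, which exceeds the £6,150 cap; the patient pays just £6,150 − £300 = £5,850.

£5,850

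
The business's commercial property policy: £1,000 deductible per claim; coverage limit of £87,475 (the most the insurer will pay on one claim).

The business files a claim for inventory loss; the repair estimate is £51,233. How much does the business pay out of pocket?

£1,000

Less the £1,000 deductible: £51,233 − £1,000 = £50,233.
£50,233 is within the £87,475 limit, so the insurer pays £50,233.
The business bears the rest of the original loss: £51,233 − £50,233 = £1,000.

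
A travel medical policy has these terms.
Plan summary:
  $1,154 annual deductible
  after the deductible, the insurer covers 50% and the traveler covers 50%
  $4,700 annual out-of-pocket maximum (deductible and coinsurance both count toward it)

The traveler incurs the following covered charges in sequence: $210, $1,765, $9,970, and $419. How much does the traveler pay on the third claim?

Claim 1 ($210): entire amount goes to the deductible. Traveler pays $210; OOP now $210.
Claim 2 ($1,765): deductible takes $944, $821 remains; 50% of $821 = $410.50. Traveler pays $1,354.50; OOP now $1,564.50.
Claim 3 ($9,970): 50% coinsurance on $9,970 = $4,985. Adding that to $1,564.50 gives $6,549.50, past the $4,700 cap; traveler pays only $4,700 − $1,564.50 = $3,135.50.

$3,135.50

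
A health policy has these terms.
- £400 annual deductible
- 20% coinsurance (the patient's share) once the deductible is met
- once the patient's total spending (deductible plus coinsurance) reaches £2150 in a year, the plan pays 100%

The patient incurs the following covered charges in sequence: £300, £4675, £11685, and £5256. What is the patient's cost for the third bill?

£835

#1 (£300): all of it applies to the deductible. Patient owes £300 (running OOP £300).
#2 (£4675): deductible takes £100, £4575 remains; coinsurance £4575 × 20% = £915. Cost to patient: £1015. OOP to date £1315.
#3 (£11685): deductible already satisfied, so patient's share is 20% × £11685 = £2337. OOP would hit £3652 > £2150, so the cap limits the patient to £2150 − £1315 = £835.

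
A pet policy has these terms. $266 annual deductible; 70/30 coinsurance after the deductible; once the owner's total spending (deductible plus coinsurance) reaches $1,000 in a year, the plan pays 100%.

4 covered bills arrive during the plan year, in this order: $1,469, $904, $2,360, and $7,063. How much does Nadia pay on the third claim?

Claim 1 — $1,469: deductible takes $266, $1,203 remains; owner's 30% is $360.90. Owner pays $626.90; OOP now $626.90.
Claim 2 — $904: deductible met; 30% of $904 = $271.20. Cost to owner: $271.20. OOP to date $898.10.
Claim 3 — $2,360: 30% coinsurance on $2,360 = $708. OOP would hit $1,606.10 > $1,000, so the cap limits the owner to $1,000 − $898.10 = $101.90.

$101.90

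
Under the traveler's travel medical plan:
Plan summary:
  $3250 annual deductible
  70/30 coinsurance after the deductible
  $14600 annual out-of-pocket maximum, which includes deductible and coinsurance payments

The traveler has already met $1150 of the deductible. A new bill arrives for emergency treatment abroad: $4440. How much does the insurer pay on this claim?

$1638

Deductible still to meet: $3250 − $1150 = $2100.
The remaining $2340 (= $4440 − $2100) moves to coinsurance.
30% of $2340 = $702 falls to the traveler.
So the traveler owes $2100 + $702 = $2802 before any cap.
Cumulative spending $1150 + $2802 = $3952 stays under the $14600 maximum.
Insurer pays the balance: $4440 − $2802 = $1638.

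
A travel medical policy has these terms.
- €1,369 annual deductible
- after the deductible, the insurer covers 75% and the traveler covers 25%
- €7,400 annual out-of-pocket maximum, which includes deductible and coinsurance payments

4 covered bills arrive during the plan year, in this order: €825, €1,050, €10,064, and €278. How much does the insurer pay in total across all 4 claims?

€8,136

Claim 1 — €825: fully absorbed by the deductible. Traveler pays €825; OOP now €825. Plan pays €825 − €825 = €0.
Claim 2 — €1,050: deductible takes €544, €506 remains; 25% of €506 = €126.50. Traveler owes €670.50 (running OOP €1,495.50). Insurer: €1,050 − €670.50 = €379.50.
Claim 3 — €10,064: 25% coinsurance on €10,064 = €2,516. Cost to traveler: €2,516. OOP to date €4,011.50. Plan pays €10,064 − €2,516 = €7,548.
Claim 4 — €278: deductible already satisfied, so traveler's share is 25% × €278 = €69.50. Cost to traveler: €69.50. OOP to date €4,081. Insurer: €278 − €69.50 = €208.50.
Insurer total: €0 + €379.50 + €7,548 + €208.50 = €8,136.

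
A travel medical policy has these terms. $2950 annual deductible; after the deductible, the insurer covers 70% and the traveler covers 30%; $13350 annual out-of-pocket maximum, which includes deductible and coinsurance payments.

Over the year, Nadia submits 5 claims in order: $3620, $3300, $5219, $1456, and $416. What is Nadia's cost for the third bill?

$1565.70

#1 ($3620): deductible takes $2950, $670 remains; traveler's 30% is $201. Traveler owes $3151 (running OOP $3151).
#2 ($3300): deductible already satisfied, so traveler's share is 30% × $3300 = $990. Traveler owes $990 (running OOP $4141).
#3 ($5219): deductible already satisfied, so traveler's share is 30% × $5219 = $1565.70. Cost to traveler: $1565.70. OOP to date $5706.70.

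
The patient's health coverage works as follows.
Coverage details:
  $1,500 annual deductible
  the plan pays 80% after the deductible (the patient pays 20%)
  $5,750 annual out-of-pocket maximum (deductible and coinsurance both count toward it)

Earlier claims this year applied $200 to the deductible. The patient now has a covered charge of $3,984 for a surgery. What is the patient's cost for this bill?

Remaining deductible: $1,500 − $200 = $1,300.
That leaves $3,984 − $1,300 = $2,684 for coinsurance.
Coinsurance: $2,684 × 20% = $536.80.
That puts the patient's cost at $1,300 + $536.80 = $1,836.80 before any cap.
Cumulative spending $200 + $1,836.80 = $2,036.80 stays under the $5,750 maximum.

$1,836.80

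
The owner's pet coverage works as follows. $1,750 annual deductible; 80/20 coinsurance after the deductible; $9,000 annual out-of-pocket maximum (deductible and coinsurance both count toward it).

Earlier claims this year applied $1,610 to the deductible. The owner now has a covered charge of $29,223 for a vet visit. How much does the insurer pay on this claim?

Deductible still to meet: $1,750 − $1,610 = $140.
That leaves $29,223 − $140 = $29,083 for coinsurance.
20% of $29,083 = $5,816.60 falls to the owner.
Owner responsibility before any cap: $140 + $5,816.60 = $5,956.60.
Year-to-date out-of-pocket becomes $1,610 + $5,956.60 = $7,566.60, still under the $9,000 maximum, so no cap applies.
Insurer pays the balance: $29,223 − $5,956.60 = $23,266.40.

$23,266.40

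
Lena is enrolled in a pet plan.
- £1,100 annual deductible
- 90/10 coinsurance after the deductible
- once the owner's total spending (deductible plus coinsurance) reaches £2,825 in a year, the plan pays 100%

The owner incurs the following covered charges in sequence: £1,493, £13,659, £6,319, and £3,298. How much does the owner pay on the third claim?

Claim 1 (£1,493): £1,100 to deductible, leaving £393; coinsurance £393 × 10% = £39.30. Owner owes £1,139.30 (running OOP £1,139.30).
Claim 2 (£13,659): deductible met; 10% of £13,659 = £1,365.90. Cost to owner: £1,365.90. OOP to date £2,505.20.
Claim 3 (£6,319): deductible already satisfied, so owner's share is 10% × £6,319 = £631.90. OOP would hit £3,137.10 > £2,825, so the cap limits the owner to £2,825 − £2,505.20 = £319.80.

£319.80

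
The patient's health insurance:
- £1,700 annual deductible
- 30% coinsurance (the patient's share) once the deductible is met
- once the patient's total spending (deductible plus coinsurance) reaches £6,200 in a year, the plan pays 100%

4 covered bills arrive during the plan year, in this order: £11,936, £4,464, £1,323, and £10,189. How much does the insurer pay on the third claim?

Claim 1 — £11,936: £1,700 finishes the deductible; £10,236 goes to coinsurance; patient's 30% is £3,070.80. Cost to patient: £4,770.80. OOP to date £4,770.80. Plan pays £11,936 − £4,770.80 = £7,165.20.
Claim 2 — £4,464: 30% coinsurance on £4,464 = £1,339.20. Patient owes £1,339.20 (running OOP £6,110). Insurer: £4,464 − £1,339.20 = £3,124.80.
Claim 3 — £1,323: deductible met; 30% of £1,323 = £396.90. That would push OOP to £6,506.90, over the £6,200 cap, so patient pays £6,200 − £6,110 = £90. Insurer: £1,323 − £90 = £1,233.

£1,233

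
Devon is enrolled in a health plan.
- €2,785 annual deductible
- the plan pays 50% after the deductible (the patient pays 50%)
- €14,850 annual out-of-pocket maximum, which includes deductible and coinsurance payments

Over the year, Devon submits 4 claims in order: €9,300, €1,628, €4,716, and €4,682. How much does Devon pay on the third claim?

Claim 1 — €9,300: deductible takes €2,785, €6,515 remains; coinsurance €6,515 × 50% = €3,257.50. Patient owes €6,042.50 (running OOP €6,042.50).
Claim 2 — €1,628: deductible already satisfied, so patient's share is 50% × €1,628 = €814. Cost to patient: €814. OOP to date €6,856.50.
Claim 3 — €4,716: deductible already satisfied, so patient's share is 50% × €4,716 = €2,358. Cost to patient: €2,358. OOP to date €9,214.50.

€2,358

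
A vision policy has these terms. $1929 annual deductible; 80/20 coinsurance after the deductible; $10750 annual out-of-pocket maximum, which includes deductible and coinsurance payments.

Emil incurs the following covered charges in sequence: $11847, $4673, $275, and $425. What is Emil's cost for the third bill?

Claim 1 — $11847: $1929 finishes the deductible; $9918 goes to coinsurance; 20% of $9918 = $1983.60. Member pays $3912.60; OOP now $3912.60.
Claim 2 — $4673: 20% coinsurance on $4673 = $934.60. Member owes $934.60 (running OOP $4847.20).
Claim 3 — $275: 20% coinsurance on $275 = $55. Member pays $55; OOP now $4902.20.

$55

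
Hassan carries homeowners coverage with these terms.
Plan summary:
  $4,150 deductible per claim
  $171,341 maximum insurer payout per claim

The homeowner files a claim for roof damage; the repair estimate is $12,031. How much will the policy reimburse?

After the deductible, $12,031 − $4,150 = $7,881 remains.
$7,881 ≤ $171,341, so the limit doesn't bind; insurer pays $7,881.

$7,881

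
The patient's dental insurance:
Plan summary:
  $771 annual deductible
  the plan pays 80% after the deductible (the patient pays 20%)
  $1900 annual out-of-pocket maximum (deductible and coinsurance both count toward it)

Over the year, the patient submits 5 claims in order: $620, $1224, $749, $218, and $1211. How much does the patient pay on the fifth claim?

$242.20

Claim 1 — $620: entire amount goes to the deductible. Patient pays $620; OOP now $620.
Claim 2 — $1224: deductible takes $151, $1073 remains; patient's 20% is $214.60. Patient pays $365.60; OOP now $985.60.
Claim 3 — $749: 20% coinsurance on $749 = $149.80. Cost to patient: $149.80. OOP to date $1135.40.
Claim 4 — $218: deductible met; 20% of $218 = $43.60. Patient owes $43.60 (running OOP $1179).
Claim 5 — $1211: deductible met; 20% of $1211 = $242.20. Patient owes $242.20 (running OOP $1421.20).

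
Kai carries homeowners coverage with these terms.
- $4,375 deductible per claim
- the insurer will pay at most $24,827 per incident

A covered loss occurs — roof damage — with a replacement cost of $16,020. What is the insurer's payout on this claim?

$11,645

Subtract the deductible: $16,020 − $4,375 = $11,645.
$11,645 is within the $24,827 limit, so the insurer pays $11,645.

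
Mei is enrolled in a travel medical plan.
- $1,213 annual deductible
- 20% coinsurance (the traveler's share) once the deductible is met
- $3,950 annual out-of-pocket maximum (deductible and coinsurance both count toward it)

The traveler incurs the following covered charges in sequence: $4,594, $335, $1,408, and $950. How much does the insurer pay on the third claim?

Bill 1, $4,594: deductible takes $1,213, $3,381 remains; coinsurance $3,381 × 20% = $676.20. Traveler owes $1,889.20 (running OOP $1,889.20). Plan pays $4,594 − $1,889.20 = $2,704.80.
Bill 2, $335: 20% coinsurance on $335 = $67. Traveler owes $67 (running OOP $1,956.20). Insurer: $335 − $67 = $268.
Bill 3, $1,408: deductible already satisfied, so traveler's share is 20% × $1,408 = $281.60. Traveler owes $281.60 (running OOP $2,237.80). Insurer: $1,408 − $281.60 = $1,126.40.

$1,126.40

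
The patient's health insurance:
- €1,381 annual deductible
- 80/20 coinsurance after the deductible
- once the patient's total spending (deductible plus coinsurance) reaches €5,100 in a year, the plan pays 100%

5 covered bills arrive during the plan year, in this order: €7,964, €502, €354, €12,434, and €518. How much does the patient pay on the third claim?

Bill 1, €7,964: deductible takes €1,381, €6,583 remains; 20% of €6,583 = €1,316.60. Patient pays €2,697.60; OOP now €2,697.60.
Bill 2, €502: deductible already satisfied, so patient's share is 20% × €502 = €100.40. Cost to patient: €100.40. OOP to date €2,798.
Bill 3, €354: deductible met; 20% of €354 = €70.80. Patient pays €70.80; OOP now €2,868.80.

€70.80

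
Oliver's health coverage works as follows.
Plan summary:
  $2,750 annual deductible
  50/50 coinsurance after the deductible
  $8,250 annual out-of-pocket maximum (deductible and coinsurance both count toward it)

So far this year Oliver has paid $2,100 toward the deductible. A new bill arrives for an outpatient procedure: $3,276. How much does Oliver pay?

$1,963

$2,100 of the $2,750 deductible is already met, leaving $650.
After the $650 deductible portion, $3,276 − $650 = $2,626 is subject to coinsurance.
Coinsurance: $2,626 × 50% = $1,313.
That puts the patient's cost at $650 + $1,313 = $1,963 before any cap.
Cumulative spending $2,100 + $1,963 = $4,063 stays under the $8,250 maximum.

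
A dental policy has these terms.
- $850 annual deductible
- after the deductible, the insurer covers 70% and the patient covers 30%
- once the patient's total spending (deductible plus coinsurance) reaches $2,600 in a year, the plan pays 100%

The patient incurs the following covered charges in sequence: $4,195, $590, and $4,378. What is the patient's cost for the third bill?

#1 ($4,195): deductible takes $850, $3,345 remains; patient's 30% is $1,003.50. Patient owes $1,853.50 (running OOP $1,853.50).
#2 ($590): deductible met; 30% of $590 = $177. Cost to patient: $177. OOP to date $2,030.50.
#3 ($4,378): deductible already satisfied, so patient's share is 30% × $4,378 = $1,313.40. Adding that to $2,030.50 gives $3,343.90, past the $2,600 cap; patient pays only $2,600 − $2,030.50 = $569.50.

$569.50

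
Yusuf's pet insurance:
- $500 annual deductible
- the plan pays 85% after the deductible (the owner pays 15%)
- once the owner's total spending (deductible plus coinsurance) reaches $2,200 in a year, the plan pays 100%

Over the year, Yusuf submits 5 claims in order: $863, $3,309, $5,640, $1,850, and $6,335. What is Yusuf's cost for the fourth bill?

Claim 1 — $863: $500 to deductible, leaving $363; coinsurance $363 × 15% = $54.45. Cost to owner: $554.45. OOP to date $554.45.
Claim 2 — $3,309: 15% coinsurance on $3,309 = $496.35. Owner pays $496.35; OOP now $1,050.80.
Claim 3 — $5,640: deductible met; 15% of $5,640 = $846. Owner owes $846 (running OOP $1,896.80).
Claim 4 — $1,850: deductible already satisfied, so owner's share is 15% × $1,850 = $277.50. Owner pays $277.50; OOP now $2,174.30.

$277.50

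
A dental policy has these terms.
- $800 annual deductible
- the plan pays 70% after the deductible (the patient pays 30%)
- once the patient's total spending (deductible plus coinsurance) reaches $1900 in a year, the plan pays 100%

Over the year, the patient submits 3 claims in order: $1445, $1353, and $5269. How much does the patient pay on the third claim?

$500.60

#1 ($1445): deductible takes $800, $645 remains; patient's 30% is $193.50. Patient pays $993.50; OOP now $993.50.
#2 ($1353): deductible met; 30% of $1353 = $405.90. Cost to patient: $405.90. OOP to date $1399.40.
#3 ($5269): 30% coinsurance on $5269 = $1580.70. Adding that to $1399.40 gives $2980.10, past the $1900 cap; patient pays only $1900 − $1399.40 = $500.60.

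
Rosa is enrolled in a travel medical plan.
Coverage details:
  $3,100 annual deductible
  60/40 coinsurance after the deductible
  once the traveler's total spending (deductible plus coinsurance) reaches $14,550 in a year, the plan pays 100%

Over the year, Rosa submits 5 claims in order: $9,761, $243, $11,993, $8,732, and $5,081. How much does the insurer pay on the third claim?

#1 ($9,761): deductible takes $3,100, $6,661 remains; traveler's 40% is $2,664.40. Traveler pays $5,764.40; OOP now $5,764.40. Plan pays $9,761 − $5,764.40 = $3,996.60.
#2 ($243): deductible already satisfied, so traveler's share is 40% × $243 = $97.20. Traveler pays $97.20; OOP now $5,861.60. Insurer: $243 − $97.20 = $145.80.
#3 ($11,993): deductible already satisfied, so traveler's share is 40% × $11,993 = $4,797.20. Traveler owes $4,797.20 (running OOP $10,658.80). Insurer: $11,993 − $4,797.20 = $7,195.80.

$7,195.80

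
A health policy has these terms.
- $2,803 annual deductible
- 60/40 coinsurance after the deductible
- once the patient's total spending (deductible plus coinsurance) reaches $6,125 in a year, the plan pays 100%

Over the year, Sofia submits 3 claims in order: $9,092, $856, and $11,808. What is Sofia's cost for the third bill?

$464

#1 ($9,092): $2,803 to deductible, leaving $6,289; patient's 40% is $2,515.60. Patient owes $5,318.60 (running OOP $5,318.60).
#2 ($856): deductible already satisfied, so patient's share is 40% × $856 = $342.40. Patient owes $342.40 (running OOP $5,661).
#3 ($11,808): deductible already satisfied, so patient's share is 40% × $11,808 = $4,723.20. OOP would hit $10,384.20 > $6,125, so the cap limits the patient to $6,125 − $5,661 = $464.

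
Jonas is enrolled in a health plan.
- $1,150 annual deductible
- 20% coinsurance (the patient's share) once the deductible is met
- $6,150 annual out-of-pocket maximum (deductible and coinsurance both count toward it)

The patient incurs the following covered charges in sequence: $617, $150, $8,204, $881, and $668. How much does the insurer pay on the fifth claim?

Claim 1 ($617): entire amount goes to the deductible. Patient owes $617 (running OOP $617). Insurer: $617 − $617 = $0.
Claim 2 ($150): entire amount goes to the deductible. Patient owes $150 (running OOP $767). Insurer: $150 − $150 = $0.
Claim 3 ($8,204): deductible takes $383, $7,821 remains; 20% of $7,821 = $1,564.20. Cost to patient: $1,947.20. OOP to date $2,714.20. Insurer: $8,204 − $1,947.20 = $6,256.80.
Claim 4 ($881): 20% coinsurance on $881 = $176.20. Cost to patient: $176.20. OOP to date $2,890.40. Insurer: $881 − $176.20 = $704.80.
Claim 5 ($668): deductible already satisfied, so patient's share is 20% × $668 = $133.60. Patient pays $133.60; OOP now $3,024. Insurer: $668 − $133.60 = $534.40.

$534.40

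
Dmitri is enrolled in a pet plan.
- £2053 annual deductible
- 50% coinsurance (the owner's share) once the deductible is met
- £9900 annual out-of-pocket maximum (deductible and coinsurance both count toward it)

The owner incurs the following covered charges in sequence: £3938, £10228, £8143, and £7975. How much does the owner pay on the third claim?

£1790.50

Bill 1, £3938: £2053 to deductible, leaving £1885; coinsurance £1885 × 50% = £942.50. Owner pays £2995.50; OOP now £2995.50.
Bill 2, £10228: deductible met; 50% of £10228 = £5114. Owner owes £5114 (running OOP £8109.50).
Bill 3, £8143: deductible met; 50% of £8143 = £4071.50. OOP would hit £12181 > £9900, so the cap limits the owner to £9900 − £8109.50 = £1790.50.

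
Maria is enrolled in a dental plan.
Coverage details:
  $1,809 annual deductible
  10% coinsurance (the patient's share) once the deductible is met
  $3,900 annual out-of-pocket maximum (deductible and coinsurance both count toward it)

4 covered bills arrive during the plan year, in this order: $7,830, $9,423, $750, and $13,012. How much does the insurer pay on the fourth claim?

Bill 1, $7,830: $1,809 finishes the deductible; $6,021 goes to coinsurance; patient's 10% is $602.10. Cost to patient: $2,411.10. OOP to date $2,411.10. Plan pays $7,830 − $2,411.10 = $5,418.90.
Bill 2, $9,423: 10% coinsurance on $9,423 = $942.30. Cost to patient: $942.30. OOP to date $3,353.40. Plan pays $9,423 − $942.30 = $8,480.70.
Bill 3, $750: deductible already satisfied, so patient's share is 10% × $750 = $75. Cost to patient: $75. OOP to date $3,428.40. Plan pays $750 − $75 = $675.
Bill 4, $13,012: deductible met; 10% of $13,012 = $1,301.20. That would push OOP to $4,729.60, over the $3,900 cap, so patient pays $3,900 − $3,428.40 = $471.60. Insurer: $13,012 − $471.60 = $12,540.40.

$12,540.40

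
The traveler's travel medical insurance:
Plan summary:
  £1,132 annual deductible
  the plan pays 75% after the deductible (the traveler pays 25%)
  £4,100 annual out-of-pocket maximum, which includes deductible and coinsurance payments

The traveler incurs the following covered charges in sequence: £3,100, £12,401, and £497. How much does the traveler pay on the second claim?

£2,476

#1 (£3,100): deductible takes £1,132, £1,968 remains; coinsurance £1,968 × 25% = £492. Traveler pays £1,624; OOP now £1,624.
#2 (£12,401): deductible already satisfied, so traveler's share is 25% × £12,401 = £3,100.25. That would push OOP to £4,724.25, over the £4,100 cap, so traveler pays £4,100 − £1,624 = £2,476.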